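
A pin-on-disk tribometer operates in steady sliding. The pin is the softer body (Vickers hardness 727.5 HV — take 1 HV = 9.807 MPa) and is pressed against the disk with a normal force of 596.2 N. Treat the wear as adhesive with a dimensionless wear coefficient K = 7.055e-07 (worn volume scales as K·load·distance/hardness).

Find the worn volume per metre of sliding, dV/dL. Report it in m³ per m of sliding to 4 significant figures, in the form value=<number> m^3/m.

value=5.895e-14 m^3/m

All arithmetic maintains exact precision. Intermediate values are displayed rounded — one final rounding, at four significant figures.
Convert: Hardness H = 727.5 HV × 9.807 MPa/HV = 7135 MPa = 7.135e+09 Pa.
SI base units throughout: W = 596.2 N, H = 7.135e+09 Pa, K = 7.055e-07.
Rate of wear dV/dL = K·W/H (independent of L): 7.055e-07 · 596.2 / 7.135e+09 = 5.895e-14 m³/m.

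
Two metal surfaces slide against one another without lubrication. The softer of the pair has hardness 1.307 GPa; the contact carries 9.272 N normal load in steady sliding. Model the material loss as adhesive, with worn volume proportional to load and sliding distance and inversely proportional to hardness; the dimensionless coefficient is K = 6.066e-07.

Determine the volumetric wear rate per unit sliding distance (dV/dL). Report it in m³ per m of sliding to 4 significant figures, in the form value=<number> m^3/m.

value=4.303e-15 m^3/m

Intermediates are printed rounded. All arithmetic keeps full float precision — a single final rounding, at four significant digits.
Convert: Hardness H = 1.307 GPa = 1.307e+09 Pa.
As SI base values: W = 9.272 N, H = 1.307e+09 Pa, K = 6.066e-07.
Sliding wear rate dV/dL = K·W/H, per unit distance: 6.066e-07 · 9.272 / 1.307e+09 = 4.303e-15 m³/m.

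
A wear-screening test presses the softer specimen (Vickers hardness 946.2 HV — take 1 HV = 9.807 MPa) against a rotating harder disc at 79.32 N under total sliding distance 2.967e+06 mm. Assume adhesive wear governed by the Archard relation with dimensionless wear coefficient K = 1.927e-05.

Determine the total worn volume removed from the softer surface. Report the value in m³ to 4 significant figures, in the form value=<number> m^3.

value=4.887e-10 m^3

All working math maintains full float precision, and intermediates are printed rounded, and rounded once at the end: four significant figures.
Convert: The distance L = 2.967e+06 mm = 2967 m.
Convert: Hardness H = 946.2 HV × 9.807 MPa/HV = 9279 MPa = 9.279e+09 Pa.
Expressed in SI base units: W = 79.32 N, H = 9.279e+09 Pa, K = 1.927e-05.
The Archard volume V = K·W·L/H = 1.927e-05 · 79.32 · 2967 / 9.279e+09 = 4.887e-10 m³.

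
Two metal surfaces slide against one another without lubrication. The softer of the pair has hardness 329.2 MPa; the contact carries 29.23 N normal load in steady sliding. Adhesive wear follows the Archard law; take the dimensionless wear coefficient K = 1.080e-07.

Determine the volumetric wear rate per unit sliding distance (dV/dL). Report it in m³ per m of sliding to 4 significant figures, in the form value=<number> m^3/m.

value=9.589e-15 m^3/m

The intermediates are printed rounded; all arithmetic maintains exact precision — rounded just once, at 4 significant digits.
Convert: Hardness H = 329.2 MPa = 3.292e+08 Pa.
Restated in SI base units: W = 29.23 N, H = 3.292e+08 Pa, K = 1.080e-07.
The wear rate dV/dL = K·W/H (independent of L): 1.080e-07 · 29.23 / 3.292e+08 = 9.589e-15 m³/m.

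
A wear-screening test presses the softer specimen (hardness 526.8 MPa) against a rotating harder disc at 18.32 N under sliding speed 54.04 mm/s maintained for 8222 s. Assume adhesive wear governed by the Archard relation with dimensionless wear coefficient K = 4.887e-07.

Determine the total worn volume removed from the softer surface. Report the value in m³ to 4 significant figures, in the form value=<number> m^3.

value=7.551e-12 m^3

Each operation runs at exact precision — intermediate values are shown rounded — rounded just once: 4 significant figures.
Sliding speed v = 54.04 mm/s = 0.05404 m/s. Distance covered L = v·t = 0.05404 m/s × 8222 s = 444.3 m.
Hardness H = 526.8 MPa = 5.268e+08 Pa.
Restated in SI base units: W = 18.32 N, H = 5.268e+08 Pa, K = 4.887e-07.
Volume removed: V = K·W·L/H = 4.887e-07 · 18.32 · 444.3 / 5.268e+08 = 7.551e-12 m³.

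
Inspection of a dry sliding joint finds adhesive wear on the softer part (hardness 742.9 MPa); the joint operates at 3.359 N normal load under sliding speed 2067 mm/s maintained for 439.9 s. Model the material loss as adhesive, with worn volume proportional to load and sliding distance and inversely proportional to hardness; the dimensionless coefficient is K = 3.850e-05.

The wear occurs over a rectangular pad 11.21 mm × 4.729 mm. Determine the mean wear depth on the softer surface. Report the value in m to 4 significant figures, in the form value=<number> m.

value=2.986e-06 m

The computation runs at full float precision, and intermediates are shown rounded, and rounded just once: four significant figures.
Sliding speed v = 2067 mm/s = 2.067 m/s. Distance L = v·t = 2.067 m/s × 439.9 s = 909.3 m.
Hardness H = 742.9 MPa = 7.429e+08 Pa.
Pad sides 11.21 mm × 4.729 mm = 0.01121 m × 0.004729 m. Contact area A = 0.01121 m × 0.004729 m = 5.301e-05 m².
Expressed in SI base units: W = 3.359 N, H = 7.429e+08 Pa, K = 3.850e-05.
Apply Archard: V = K·W·L/H = 3.850e-05 · 3.359 · 909.3 / 7.429e+08 = 1.583e-10 m³.
Depth h = V/A = 1.583e-10 / 5.301e-05 = 2.986e-06 m.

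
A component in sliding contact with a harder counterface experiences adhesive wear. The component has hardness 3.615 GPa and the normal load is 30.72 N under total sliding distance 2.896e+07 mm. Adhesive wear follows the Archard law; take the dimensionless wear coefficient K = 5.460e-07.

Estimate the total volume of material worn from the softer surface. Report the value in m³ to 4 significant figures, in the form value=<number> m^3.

The algebra holds exact precision — shown intermediates are rounded. Rounded once at the end, at four significant figures.
Convert: Distance L = 2.896e+07 mm = 2.896e+04 m.
Convert: Hardness H = 3.615 GPa = 3.615e+09 Pa.
Expressed in SI base units: W = 30.72 N, H = 3.615e+09 Pa, K = 5.460e-07.
Apply Archard: V = K·W·L/H = 5.460e-07 · 30.72 · 2.896e+04 / 3.615e+09 = 1.344e-10 m³.

value=1.344e-10 m^3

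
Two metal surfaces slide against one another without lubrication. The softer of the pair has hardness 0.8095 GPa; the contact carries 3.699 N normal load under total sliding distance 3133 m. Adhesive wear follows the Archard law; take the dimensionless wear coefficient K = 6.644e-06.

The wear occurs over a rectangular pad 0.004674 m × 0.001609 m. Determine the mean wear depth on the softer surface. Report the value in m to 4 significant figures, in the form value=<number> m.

value=1.265e-05 m

Shown intermediates are rounded — all arithmetic holds full precision; one final rounding to four significant digits.
Convert: Hardness H = 0.8095 GPa = 8.095e+08 Pa.
Convert: Contact area A = 0.004674 m × 0.001609 m = 7.520e-06 m².
In SI base units, W = 3.699 N, H = 8.095e+08 Pa, K = 6.644e-06.
By Archard's law, V = K·W·L/H = 6.644e-06 · 3.699 · 3133 / 8.095e+08 = 9.512e-11 m³.
Wear depth h = V/A = 9.512e-11 / 7.520e-06 = 1.265e-05 m.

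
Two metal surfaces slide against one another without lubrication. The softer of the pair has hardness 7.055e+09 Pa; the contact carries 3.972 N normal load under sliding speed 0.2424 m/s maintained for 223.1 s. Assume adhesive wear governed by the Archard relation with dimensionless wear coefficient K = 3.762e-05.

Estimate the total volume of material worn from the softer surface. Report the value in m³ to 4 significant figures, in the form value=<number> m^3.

All working math holds full precision; shown intermediates are rounded; rounded once at the end to four significant digits.
Convert: Distance covered L = v·t = 0.2424 m/s × 223.1 s = 54.08 m.
Collected in SI base units: W = 3.972 N, H = 7.055e+09 Pa, K = 3.762e-05.
Worn volume V = K·W·L/H = 3.762e-05 · 3.972 · 54.08 / 7.055e+09 = 1.145e-12 m³.

value=1.145e-12 m^3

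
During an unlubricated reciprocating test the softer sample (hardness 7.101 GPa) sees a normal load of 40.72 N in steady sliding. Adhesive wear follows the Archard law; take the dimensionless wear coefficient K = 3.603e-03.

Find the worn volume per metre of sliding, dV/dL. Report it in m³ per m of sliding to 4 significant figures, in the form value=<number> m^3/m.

Quoted intermediates are rounded, and all arithmetic runs at exact precision; one final rounding to 4 significant digits.
Convert: Hardness H = 7.101 GPa = 7.101e+09 Pa.
In SI base units, W = 40.72 N, H = 7.101e+09 Pa, K = 3.603e-03.
Wear rate dV/dL = K·W/H — distance-free: 3.603e-03 · 40.72 / 7.101e+09 = 2.066e-11 m³/m.

value=2.066e-11 m^3/m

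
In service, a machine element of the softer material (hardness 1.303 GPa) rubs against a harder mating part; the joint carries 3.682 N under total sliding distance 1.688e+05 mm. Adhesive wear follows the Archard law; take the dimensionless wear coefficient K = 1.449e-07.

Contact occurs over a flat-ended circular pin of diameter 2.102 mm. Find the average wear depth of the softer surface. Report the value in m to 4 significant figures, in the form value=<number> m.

Intermediate values are displayed rounded. All arithmetic maintains exact precision. Rounded just once: four significant digits.
Convert: Sliding distance L = 1.688e+05 mm = 168.8 m.
Convert: Hardness H = 1.303 GPa = 1.303e+09 Pa.
Convert: Pin diameter d = 2.102 mm = 0.002102 m. Contact area A = π·d²/4 = π·(0.002102 m)²/4 = 3.470e-06 m².
Restated in SI base units: W = 3.682 N, H = 1.303e+09 Pa, K = 1.449e-07.
Apply Archard: V = K·W·L/H = 1.449e-07 · 3.682 · 168.8 / 1.303e+09 = 6.912e-14 m³.
Depth of wear h = V/A = 6.912e-14 / 3.470e-06 = 1.992e-08 m.

value=1.992e-08 m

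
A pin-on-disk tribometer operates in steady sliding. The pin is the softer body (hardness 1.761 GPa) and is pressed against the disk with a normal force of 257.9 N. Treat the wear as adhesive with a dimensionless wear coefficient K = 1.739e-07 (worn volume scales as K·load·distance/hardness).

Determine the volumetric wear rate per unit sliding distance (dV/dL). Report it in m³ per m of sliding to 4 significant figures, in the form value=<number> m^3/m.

value=2.547e-14 m^3/m

The algebra runs at full precision. Intermediates appear rounded — rounded just once, at 4 significant digits.
Convert: Hardness H = 1.761 GPa = 1.761e+09 Pa.
Working in SI base units: W = 257.9 N, H = 1.761e+09 Pa, K = 1.739e-07.
Volumetric rate dV/dL = K·W/H, so: 1.739e-07 · 257.9 / 1.761e+09 = 2.547e-14 m³/m.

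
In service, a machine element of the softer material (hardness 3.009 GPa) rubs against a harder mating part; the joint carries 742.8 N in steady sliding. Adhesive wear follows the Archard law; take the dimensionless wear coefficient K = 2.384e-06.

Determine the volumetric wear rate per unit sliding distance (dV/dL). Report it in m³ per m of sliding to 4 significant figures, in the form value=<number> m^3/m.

value=5.885e-13 m^3/m

All working math carries full precision. Intermediate values appear rounded — a single final rounding to four significant digits.
Hardness H = 3.009 GPa = 3.009e+09 Pa.
As SI base values: W = 742.8 N, H = 3.009e+09 Pa, K = 2.384e-06.
Sliding wear rate dV/dL = K·W/H (no L dependence): 2.384e-06 · 742.8 / 3.009e+09 = 5.885e-13 m³/m.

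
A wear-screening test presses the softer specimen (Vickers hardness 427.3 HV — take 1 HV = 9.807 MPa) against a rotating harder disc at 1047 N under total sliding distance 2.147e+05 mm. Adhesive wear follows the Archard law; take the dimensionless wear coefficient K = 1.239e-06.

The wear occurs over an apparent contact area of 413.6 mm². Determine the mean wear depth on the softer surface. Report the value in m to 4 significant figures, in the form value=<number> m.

All arithmetic runs at exact precision, and the intermediates are printed rounded; rounded once at the end to 4 significant digits.
Convert: Sliding distance L = 2.147e+05 mm = 214.7 m.
Convert: Hardness H = 427.3 HV × 9.807 MPa/HV = 4191 MPa = 4.191e+09 Pa.
Convert: Contact area A = 413.6 mm² = 4.136e-04 m².
In SI base units, W = 1047 N, H = 4.191e+09 Pa, K = 1.239e-06.
Worn volume V = K·W·L/H = 1.239e-06 · 1047 · 214.7 / 4.191e+09 = 6.646e-11 m³.
Depth of wear h = V/A = 6.646e-11 / 4.136e-04 = 1.607e-07 m.

value=1.607e-07 m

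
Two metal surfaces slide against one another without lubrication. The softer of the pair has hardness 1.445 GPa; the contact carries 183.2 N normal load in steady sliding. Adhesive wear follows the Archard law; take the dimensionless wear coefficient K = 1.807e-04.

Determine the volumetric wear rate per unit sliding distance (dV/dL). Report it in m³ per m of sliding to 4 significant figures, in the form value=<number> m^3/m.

The algebra holds full float precision; intermediate values are shown rounded. Rounded just once, at four significant figures.
Hardness H = 1.445 GPa = 1.445e+09 Pa.
SI base units throughout: W = 183.2 N, H = 1.445e+09 Pa, K = 1.807e-04.
Volumetric rate dV/dL = K·W/H (no L dependence): 1.807e-04 · 183.2 / 1.445e+09 = 2.291e-11 m³/m.

value=2.291e-11 m^3/m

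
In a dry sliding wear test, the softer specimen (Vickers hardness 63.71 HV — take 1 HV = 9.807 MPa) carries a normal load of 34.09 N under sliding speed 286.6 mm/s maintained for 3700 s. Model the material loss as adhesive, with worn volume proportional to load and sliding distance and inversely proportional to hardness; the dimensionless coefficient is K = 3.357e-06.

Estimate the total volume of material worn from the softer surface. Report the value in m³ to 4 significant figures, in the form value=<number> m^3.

Every step keeps full float precision — the intermediates are displayed rounded, and a lone final rounding, at 4 significant digits.
Sliding speed v = 286.6 mm/s = 0.2866 m/s. The distance L = v·t = 0.2866 m/s × 3700 s = 1060 m.
Hardness H = 63.71 HV × 9.807 MPa/HV = 624.8 MPa = 6.248e+08 Pa.
In SI base units, W = 34.09 N, H = 6.248e+08 Pa, K = 3.357e-06.
Archard relation: V = K·W·L/H = 3.357e-06 · 34.09 · 1060 / 6.248e+08 = 1.942e-10 m³.

value=1.942e-10 m^3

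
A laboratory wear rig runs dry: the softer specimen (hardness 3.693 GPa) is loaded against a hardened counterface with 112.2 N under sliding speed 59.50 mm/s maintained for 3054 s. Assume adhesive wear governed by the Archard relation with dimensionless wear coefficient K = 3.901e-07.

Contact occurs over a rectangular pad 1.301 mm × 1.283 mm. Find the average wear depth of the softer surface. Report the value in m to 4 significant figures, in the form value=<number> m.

All working math runs at full float precision. Displayed values are rounded, and rounded just once: four significant figures.
Sliding speed v = 59.50 mm/s = 0.05950 m/s. Path length L = v·t = 0.05950 m/s × 3054 s = 181.7 m.
Hardness H = 3.693 GPa = 3.693e+09 Pa.
Pad sides 1.301 mm × 1.283 mm = 0.001301 m × 0.001283 m. Contact area A = 0.001301 m × 0.001283 m = 1.669e-06 m².
SI base units throughout: W = 112.2 N, H = 3.693e+09 Pa, K = 3.901e-07.
Wear volume V = K·W·L/H = 3.901e-07 · 112.2 · 181.7 / 3.693e+09 = 2.154e-12 m³.
Depth h = V/A = 2.154e-12 / 1.669e-06 = 1.290e-06 m.

value=1.290e-06 m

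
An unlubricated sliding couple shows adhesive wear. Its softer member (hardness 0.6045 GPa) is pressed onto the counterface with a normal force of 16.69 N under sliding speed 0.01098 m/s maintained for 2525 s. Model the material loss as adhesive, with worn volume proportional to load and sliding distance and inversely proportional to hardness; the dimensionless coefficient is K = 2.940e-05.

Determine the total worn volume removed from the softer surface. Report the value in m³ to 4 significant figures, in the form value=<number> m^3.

The algebra carries exact precision — intermediates are printed rounded — a lone final rounding, at 4 significant digits.
Distance covered L = v·t = 0.01098 m/s × 2525 s = 27.72 m.
Hardness H = 0.6045 GPa = 6.045e+08 Pa.
As SI base values: W = 16.69 N, H = 6.045e+08 Pa, K = 2.940e-05.
Archard volume V = K·W·L/H = 2.940e-05 · 16.69 · 27.72 / 6.045e+08 = 2.250e-11 m³.

value=2.250e-11 m^3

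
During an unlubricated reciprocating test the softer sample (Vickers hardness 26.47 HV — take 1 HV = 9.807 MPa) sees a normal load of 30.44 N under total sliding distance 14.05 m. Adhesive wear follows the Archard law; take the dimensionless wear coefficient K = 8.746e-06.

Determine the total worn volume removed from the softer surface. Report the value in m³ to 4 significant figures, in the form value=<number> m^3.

value=1.441e-11 m^3

Every step keeps full float precision, and intermediate values are displayed rounded, and rounded once at the end: four significant figures.
Convert: Hardness H = 26.47 HV × 9.807 MPa/HV = 259.6 MPa = 2.596e+08 Pa.
As SI base values: W = 30.44 N, H = 2.596e+08 Pa, K = 8.746e-06.
By Archard's law, V = K·W·L/H = 8.746e-06 · 30.44 · 14.05 / 2.596e+08 = 1.441e-11 m³.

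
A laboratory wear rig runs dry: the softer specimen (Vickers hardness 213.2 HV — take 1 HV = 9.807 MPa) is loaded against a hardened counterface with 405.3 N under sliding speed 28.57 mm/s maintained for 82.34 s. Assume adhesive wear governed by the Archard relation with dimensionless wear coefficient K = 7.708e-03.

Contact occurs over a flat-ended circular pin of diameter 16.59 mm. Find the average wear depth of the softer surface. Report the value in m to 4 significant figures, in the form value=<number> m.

All working math maintains full float precision — displayed values are rounded — rounded just once: four significant figures.
Convert: Sliding speed v = 28.57 mm/s = 0.02857 m/s. Distance L = v·t = 0.02857 m/s × 82.34 s = 2.352 m.
Convert: Hardness H = 213.2 HV × 9.807 MPa/HV = 2091 MPa = 2.091e+09 Pa.
Convert: Pin diameter d = 16.59 mm = 0.01659 m. Contact area A = π·d²/4 = π·(0.01659 m)²/4 = 2.162e-04 m².
As SI base values: W = 405.3 N, H = 2.091e+09 Pa, K = 7.708e-03.
By Archard's law, V = K·W·L/H = 7.708e-03 · 405.3 · 2.352 / 2.091e+09 = 3.515e-09 m³.
Average depth h = V/A = 3.515e-09 / 2.162e-04 = 1.626e-05 m.

value=1.626e-05 m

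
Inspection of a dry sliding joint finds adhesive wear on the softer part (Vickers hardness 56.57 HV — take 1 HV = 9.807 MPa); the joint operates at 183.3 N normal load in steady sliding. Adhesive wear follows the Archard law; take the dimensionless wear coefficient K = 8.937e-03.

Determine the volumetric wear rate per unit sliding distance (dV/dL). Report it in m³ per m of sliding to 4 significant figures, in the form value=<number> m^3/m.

All working math holds exact precision. Intermediates appear rounded. Rounded once at the end, at four significant digits.
Hardness H = 56.57 HV × 9.807 MPa/HV = 554.8 MPa = 5.548e+08 Pa.
Restated in SI base units: W = 183.3 N, H = 5.548e+08 Pa, K = 8.937e-03.
Rate of wear dV/dL = K·W/H, per unit distance: 8.937e-03 · 183.3 / 5.548e+08 = 2.953e-09 m³/m.

value=2.953e-09 m^3/m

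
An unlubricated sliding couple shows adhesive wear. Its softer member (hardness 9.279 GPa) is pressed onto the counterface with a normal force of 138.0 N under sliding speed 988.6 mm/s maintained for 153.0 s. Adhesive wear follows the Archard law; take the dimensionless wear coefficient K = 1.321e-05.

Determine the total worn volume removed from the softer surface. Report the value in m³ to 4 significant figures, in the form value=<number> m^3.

Intermediate values are shown rounded; all working math keeps full precision; a single final rounding to four significant figures.
Sliding speed v = 988.6 mm/s = 0.9886 m/s. Sliding distance L = v·t = 0.9886 m/s × 153.0 s = 151.3 m.
Hardness H = 9.279 GPa = 9.279e+09 Pa.
SI base units throughout: W = 138.0 N, H = 9.279e+09 Pa, K = 1.321e-05.
Archard volume V = K·W·L/H = 1.321e-05 · 138.0 · 151.3 / 9.279e+09 = 2.972e-11 m³.

value=2.972e-11 m^3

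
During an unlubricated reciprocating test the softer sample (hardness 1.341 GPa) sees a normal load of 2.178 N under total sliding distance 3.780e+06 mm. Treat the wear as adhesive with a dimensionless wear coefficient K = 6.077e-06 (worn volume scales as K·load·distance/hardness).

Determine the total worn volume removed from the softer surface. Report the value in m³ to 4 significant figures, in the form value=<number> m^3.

value=3.731e-11 m^3

The computation carries full precision — the intermediates appear rounded, and a lone final rounding, at four significant digits.
Convert: The distance L = 3.780e+06 mm = 3780 m.
Convert: Hardness H = 1.341 GPa = 1.341e+09 Pa.
Restated in SI base units: W = 2.178 N, H = 1.341e+09 Pa, K = 6.077e-06.
Archard volume V = K·W·L/H = 6.077e-06 · 2.178 · 3780 / 1.341e+09 = 3.731e-11 m³.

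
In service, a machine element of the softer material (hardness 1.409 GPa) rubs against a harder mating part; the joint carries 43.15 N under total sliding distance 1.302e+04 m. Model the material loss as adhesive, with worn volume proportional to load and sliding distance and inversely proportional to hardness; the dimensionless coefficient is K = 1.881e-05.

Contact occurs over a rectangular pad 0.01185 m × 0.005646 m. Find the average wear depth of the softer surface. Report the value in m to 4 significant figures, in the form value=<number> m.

All working math carries full precision, and intermediate values are printed rounded, and rounded just once: four significant digits.
Hardness H = 1.409 GPa = 1.409e+09 Pa.
Contact area A = 0.01185 m × 0.005646 m = 6.691e-05 m².
In SI base units, W = 43.15 N, H = 1.409e+09 Pa, K = 1.881e-05.
Apply Archard: V = K·W·L/H = 1.881e-05 · 43.15 · 1.302e+04 / 1.409e+09 = 7.500e-09 m³.
Depth of wear h = V/A = 7.500e-09 / 6.691e-05 = 1.121e-04 m.

value=1.121e-04 m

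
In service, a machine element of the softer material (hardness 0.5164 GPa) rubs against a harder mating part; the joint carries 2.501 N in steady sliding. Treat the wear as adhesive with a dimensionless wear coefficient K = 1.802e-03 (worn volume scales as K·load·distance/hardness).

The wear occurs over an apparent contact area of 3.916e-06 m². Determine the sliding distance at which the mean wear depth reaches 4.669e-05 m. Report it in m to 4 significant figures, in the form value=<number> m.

Intermediate values are displayed rounded; all arithmetic runs at full float precision; one last rounding: four significant digits.
Hardness H = 0.5164 GPa = 5.164e+08 Pa.
As SI base values: W = 2.501 N, H = 5.164e+08 Pa, K = 1.802e-03.
Permissible volume V_lim = h_lim·A = 4.669e-05 · 3.916e-06 = 1.828e-10 m³.
Life L = V_lim·H/(K·W) = 1.828e-10 · 5.164e+08 / (1.802e-03 · 2.501) = 20.95 m.

value=20.95 m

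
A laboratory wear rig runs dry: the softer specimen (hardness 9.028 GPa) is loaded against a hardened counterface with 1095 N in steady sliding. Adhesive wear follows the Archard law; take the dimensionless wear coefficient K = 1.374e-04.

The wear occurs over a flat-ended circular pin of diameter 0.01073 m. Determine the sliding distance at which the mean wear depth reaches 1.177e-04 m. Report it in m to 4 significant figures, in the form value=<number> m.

value=638.6 m

The intermediates appear rounded — every step carries exact precision; a lone final rounding: 4 significant digits.
Hardness H = 9.028 GPa = 9.028e+09 Pa.
Contact area A = π·d²/4 = π·(0.01073 m)²/4 = 9.043e-05 m².
Collected in SI base units: W = 1095 N, H = 9.028e+09 Pa, K = 1.374e-04.
Allowed volume V_lim = h_lim·A = 1.177e-04 · 9.043e-05 = 1.064e-08 m³.
Thus life L = V_lim·H/(K·W) = 1.064e-08 · 9.028e+09 / (1.374e-04 · 1095) = 638.6 m.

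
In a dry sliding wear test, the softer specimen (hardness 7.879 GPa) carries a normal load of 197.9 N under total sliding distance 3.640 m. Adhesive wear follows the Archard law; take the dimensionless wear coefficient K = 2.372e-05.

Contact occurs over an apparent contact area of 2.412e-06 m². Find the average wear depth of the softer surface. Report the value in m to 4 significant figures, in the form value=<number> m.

The intermediates appear rounded. Every step keeps full float precision. Rounded once at the end: four significant digits.
Convert: Hardness H = 7.879 GPa = 7.879e+09 Pa.
Expressed in SI base units: W = 197.9 N, H = 7.879e+09 Pa, K = 2.372e-05.
By Archard's law, V = K·W·L/H = 2.372e-05 · 197.9 · 3.640 / 7.879e+09 = 2.169e-12 m³.
Wear depth h = V/A = 2.169e-12 / 2.412e-06 = 8.991e-07 m.

value=8.991e-07 m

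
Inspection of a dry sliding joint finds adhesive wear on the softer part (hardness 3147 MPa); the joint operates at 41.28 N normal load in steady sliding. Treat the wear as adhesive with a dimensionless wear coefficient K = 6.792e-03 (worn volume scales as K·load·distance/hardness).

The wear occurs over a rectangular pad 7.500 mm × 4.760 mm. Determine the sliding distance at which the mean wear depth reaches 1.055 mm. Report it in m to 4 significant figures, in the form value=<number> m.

value=422.7 m

Intermediates are shown rounded; every step keeps exact precision, and one final rounding to 4 significant digits.
Hardness H = 3147 MPa = 3.147e+09 Pa.
Pad sides 7.500 mm × 4.760 mm = 0.007500 m × 0.004760 m. Contact area A = 0.007500 m × 0.004760 m = 3.570e-05 m².
Depth limit h_lim = 1.055 mm = 0.001055 m.
SI base units throughout: W = 41.28 N, H = 3.147e+09 Pa, K = 6.792e-03.
Volume at the limit: V_lim = h_lim·A = 0.001055 · 3.570e-05 = 3.766e-08 m³.
Life L = V_lim·H/(K·W) = 3.766e-08 · 3.147e+09 / (6.792e-03 · 41.28) = 422.7 m.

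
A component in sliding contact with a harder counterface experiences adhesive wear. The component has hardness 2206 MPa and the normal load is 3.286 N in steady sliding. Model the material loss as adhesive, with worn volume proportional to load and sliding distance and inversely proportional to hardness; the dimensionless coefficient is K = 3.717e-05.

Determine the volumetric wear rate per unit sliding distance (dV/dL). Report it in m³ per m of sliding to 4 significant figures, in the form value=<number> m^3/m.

value=5.537e-14 m^3/m

The intermediates are printed rounded — every step keeps exact precision — rounded once at the end: four significant digits.
Convert: Hardness H = 2206 MPa = 2.206e+09 Pa.
In SI base units: W = 3.286 N, H = 2.206e+09 Pa, K = 3.717e-05.
Rate of wear dV/dL = K·W/H (no L dependence): 3.717e-05 · 3.286 / 2.206e+09 = 5.537e-14 m³/m.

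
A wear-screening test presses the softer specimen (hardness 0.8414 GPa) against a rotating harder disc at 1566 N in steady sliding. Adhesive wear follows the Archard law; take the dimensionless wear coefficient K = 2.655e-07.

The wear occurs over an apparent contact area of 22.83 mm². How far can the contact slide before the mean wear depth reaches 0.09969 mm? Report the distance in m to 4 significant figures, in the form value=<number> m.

The intermediates are shown rounded. The algebra runs at exact precision — rounded once at the end, at 4 significant digits.
Hardness H = 0.8414 GPa = 8.414e+08 Pa.
Contact area A = 22.83 mm² = 2.283e-05 m².
Depth limit h_lim = 0.09969 mm = 9.969e-05 m.
As SI base values: W = 1566 N, H = 8.414e+08 Pa, K = 2.655e-07.
Permissible volume V_lim = h_lim·A = 9.969e-05 · 2.283e-05 = 2.276e-09 m³.
Life L = V_lim·H/(K·W) = 2.276e-09 · 8.414e+08 / (2.655e-07 · 1566) = 4606 m.

value=4606 m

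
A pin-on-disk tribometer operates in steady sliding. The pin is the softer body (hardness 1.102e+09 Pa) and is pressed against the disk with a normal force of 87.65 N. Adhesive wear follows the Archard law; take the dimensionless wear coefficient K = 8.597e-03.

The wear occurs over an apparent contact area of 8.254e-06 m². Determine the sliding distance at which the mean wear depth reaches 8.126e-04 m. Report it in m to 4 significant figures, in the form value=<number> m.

value=9.809 m

Intermediates are shown rounded — the computation carries full precision. Rounded just once, at 4 significant figures.
SI base units throughout: W = 87.65 N, H = 1.102e+09 Pa, K = 8.597e-03.
Allowed volume V_lim = h_lim·A = 8.126e-04 · 8.254e-06 = 6.707e-09 m³.
So the life L = V_lim·H/(K·W) = 6.707e-09 · 1.102e+09 / (8.597e-03 · 87.65) = 9.809 m.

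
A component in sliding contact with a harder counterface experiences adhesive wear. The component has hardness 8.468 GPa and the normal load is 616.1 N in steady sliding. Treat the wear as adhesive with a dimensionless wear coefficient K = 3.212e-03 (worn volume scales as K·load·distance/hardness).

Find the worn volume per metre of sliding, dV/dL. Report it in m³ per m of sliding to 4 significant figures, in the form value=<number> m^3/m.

value=2.337e-10 m^3/m

Intermediates are displayed rounded, and the algebra maintains full precision, and one final rounding to four significant digits.
Convert: Hardness H = 8.468 GPa = 8.468e+09 Pa.
Expressed in SI base units: W = 616.1 N, H = 8.468e+09 Pa, K = 3.212e-03.
Sliding wear rate dV/dL = K·W/H — distance-free: 3.212e-03 · 616.1 / 8.468e+09 = 2.337e-10 m³/m.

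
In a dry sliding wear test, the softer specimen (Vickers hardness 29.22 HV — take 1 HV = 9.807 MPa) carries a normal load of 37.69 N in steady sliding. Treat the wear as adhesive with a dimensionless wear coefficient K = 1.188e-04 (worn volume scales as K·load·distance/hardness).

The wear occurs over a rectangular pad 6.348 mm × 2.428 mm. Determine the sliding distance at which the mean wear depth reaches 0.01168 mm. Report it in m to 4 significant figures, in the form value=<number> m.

value=11.52 m

Intermediates are shown rounded — the computation runs at exact precision; a lone final rounding, at four significant figures.
Hardness H = 29.22 HV × 9.807 MPa/HV = 286.6 MPa = 2.866e+08 Pa.
Pad sides 6.348 mm × 2.428 mm = 0.006348 m × 0.002428 m. Contact area A = 0.006348 m × 0.002428 m = 1.541e-05 m².
Depth limit h_lim = 0.01168 mm = 1.168e-05 m.
Collected in SI base units: W = 37.69 N, H = 2.866e+08 Pa, K = 1.188e-04.
Permissible volume V_lim = h_lim·A = 1.168e-05 · 1.541e-05 = 1.800e-10 m³.
Inverting, life L = V_lim·H/(K·W) = 1.800e-10 · 2.866e+08 / (1.188e-04 · 37.69) = 11.52 m.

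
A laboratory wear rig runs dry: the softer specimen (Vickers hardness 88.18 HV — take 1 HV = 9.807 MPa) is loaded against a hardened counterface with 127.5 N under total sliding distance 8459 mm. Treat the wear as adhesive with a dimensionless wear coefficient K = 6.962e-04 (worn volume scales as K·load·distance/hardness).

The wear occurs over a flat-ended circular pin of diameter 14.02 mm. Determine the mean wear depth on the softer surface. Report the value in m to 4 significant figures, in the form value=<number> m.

Intermediates are printed rounded; all working math runs at exact precision. Rounded once at the end: four significant digits.
Sliding distance L = 8459 mm = 8.459 m.
Hardness H = 88.18 HV × 9.807 MPa/HV = 864.8 MPa = 8.648e+08 Pa.
Pin diameter d = 14.02 mm = 0.01402 m. Contact area A = π·d²/4 = π·(0.01402 m)²/4 = 1.544e-04 m².
As SI base values: W = 127.5 N, H = 8.648e+08 Pa, K = 6.962e-04.
Worn volume V = K·W·L/H = 6.962e-04 · 127.5 · 8.459 / 8.648e+08 = 8.683e-10 m³.
Mean wear depth h = V/A = 8.683e-10 / 1.544e-04 = 5.624e-06 m.

value=5.624e-06 m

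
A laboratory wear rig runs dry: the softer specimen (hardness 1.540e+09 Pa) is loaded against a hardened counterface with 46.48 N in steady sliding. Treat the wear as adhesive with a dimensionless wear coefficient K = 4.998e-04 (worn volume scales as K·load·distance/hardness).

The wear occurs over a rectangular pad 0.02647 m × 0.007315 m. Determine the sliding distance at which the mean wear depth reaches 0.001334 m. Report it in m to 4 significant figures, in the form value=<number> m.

value=1.712e+04 m

The computation runs at full precision; intermediate values are printed rounded — a lone final rounding: four significant digits.
Contact area A = 0.02647 m × 0.007315 m = 1.936e-04 m².
As SI base values: W = 46.48 N, H = 1.540e+09 Pa, K = 4.998e-04.
Wearable volume V_lim = h_lim·A = 0.001334 · 1.936e-04 = 2.583e-07 m³.
Life L = V_lim·H/(K·W) = 2.583e-07 · 1.540e+09 / (4.998e-04 · 46.48) = 1.712e+04 m.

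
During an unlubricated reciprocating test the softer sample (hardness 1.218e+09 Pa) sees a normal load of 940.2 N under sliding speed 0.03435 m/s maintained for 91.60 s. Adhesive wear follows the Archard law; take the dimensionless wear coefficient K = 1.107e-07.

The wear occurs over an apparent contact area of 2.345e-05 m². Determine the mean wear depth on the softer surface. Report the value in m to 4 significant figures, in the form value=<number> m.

The intermediates are shown rounded — all working math maintains full precision — rounded just once, at four significant figures.
Distance covered L = v·t = 0.03435 m/s × 91.60 s = 3.146 m.
Restated in SI base units: W = 940.2 N, H = 1.218e+09 Pa, K = 1.107e-07.
Volume removed: V = K·W·L/H = 1.107e-07 · 940.2 · 3.146 / 1.218e+09 = 2.689e-13 m³.
Average depth h = V/A = 2.689e-13 / 2.345e-05 = 1.147e-08 m.

value=1.147e-08 m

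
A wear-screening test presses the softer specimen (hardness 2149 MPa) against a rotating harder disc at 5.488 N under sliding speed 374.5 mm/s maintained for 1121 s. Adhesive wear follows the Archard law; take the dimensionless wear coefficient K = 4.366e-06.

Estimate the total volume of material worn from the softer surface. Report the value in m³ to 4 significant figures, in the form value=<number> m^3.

Each operation keeps full precision. Intermediates are displayed rounded; a lone final rounding: 4 significant figures.
Sliding speed v = 374.5 mm/s = 0.3745 m/s. Distance L = v·t = 0.3745 m/s × 1121 s = 419.8 m.
Hardness H = 2149 MPa = 2.149e+09 Pa.
Collected in SI base units: W = 5.488 N, H = 2.149e+09 Pa, K = 4.366e-06.
The Archard volume V = K·W·L/H = 4.366e-06 · 5.488 · 419.8 / 2.149e+09 = 4.681e-12 m³.

value=4.681e-12 m^3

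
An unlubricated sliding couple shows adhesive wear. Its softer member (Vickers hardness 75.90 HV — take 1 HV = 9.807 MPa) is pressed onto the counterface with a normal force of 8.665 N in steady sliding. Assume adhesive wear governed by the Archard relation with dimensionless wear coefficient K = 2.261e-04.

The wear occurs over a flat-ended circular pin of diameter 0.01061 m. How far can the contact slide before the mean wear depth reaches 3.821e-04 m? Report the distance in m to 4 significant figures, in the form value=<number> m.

Intermediates are shown rounded, and every step runs at full float precision, and one last rounding, at 4 significant figures.
Convert: Hardness H = 75.90 HV × 9.807 MPa/HV = 744.4 MPa = 7.444e+08 Pa.
Convert: Contact area A = π·d²/4 = π·(0.01061 m)²/4 = 8.841e-05 m².
Expressed in SI base units: W = 8.665 N, H = 7.444e+08 Pa, K = 2.261e-04.
Limit volume V_lim = h_lim·A = 3.821e-04 · 8.841e-05 = 3.378e-08 m³.
Inverting, life L = V_lim·H/(K·W) = 3.378e-08 · 7.444e+08 / (2.261e-04 · 8.665) = 1.284e+04 m.

value=1.284e+04 m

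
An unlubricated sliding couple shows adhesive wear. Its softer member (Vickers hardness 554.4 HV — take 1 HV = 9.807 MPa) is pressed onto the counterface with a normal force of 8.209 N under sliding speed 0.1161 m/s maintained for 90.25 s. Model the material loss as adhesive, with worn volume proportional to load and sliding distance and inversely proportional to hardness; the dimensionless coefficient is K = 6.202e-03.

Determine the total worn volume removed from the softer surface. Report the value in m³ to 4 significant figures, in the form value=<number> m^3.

The algebra runs at exact precision, and intermediates are printed rounded — a lone final rounding to four significant figures.
Convert: Sliding distance L = v·t = 0.1161 m/s × 90.25 s = 10.48 m.
Convert: Hardness H = 554.4 HV × 9.807 MPa/HV = 5437 MPa = 5.437e+09 Pa.
Working in SI base units: W = 8.209 N, H = 5.437e+09 Pa, K = 6.202e-03.
The Archard volume V = K·W·L/H = 6.202e-03 · 8.209 · 10.48 / 5.437e+09 = 9.812e-11 m³.

value=9.812e-11 m^3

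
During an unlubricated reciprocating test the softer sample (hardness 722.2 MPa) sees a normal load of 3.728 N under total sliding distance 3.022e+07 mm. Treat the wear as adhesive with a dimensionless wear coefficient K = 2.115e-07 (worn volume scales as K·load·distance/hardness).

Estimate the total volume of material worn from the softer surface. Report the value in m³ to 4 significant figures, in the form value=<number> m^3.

value=3.299e-11 m^3

Each operation maintains full precision; intermediate values are shown rounded — a lone final rounding: 4 significant digits.
Convert: Sliding distance L = 3.022e+07 mm = 3.022e+04 m.
Convert: Hardness H = 722.2 MPa = 7.222e+08 Pa.
As SI base values: W = 3.728 N, H = 7.222e+08 Pa, K = 2.115e-07.
The Archard volume V = K·W·L/H = 2.115e-07 · 3.728 · 3.022e+04 / 7.222e+08 = 3.299e-11 m³.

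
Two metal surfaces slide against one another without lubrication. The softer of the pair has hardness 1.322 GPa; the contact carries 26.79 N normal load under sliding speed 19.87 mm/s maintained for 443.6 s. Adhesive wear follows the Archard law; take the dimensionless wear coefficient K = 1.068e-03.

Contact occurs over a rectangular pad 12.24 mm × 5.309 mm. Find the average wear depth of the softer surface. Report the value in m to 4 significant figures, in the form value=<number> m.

value=2.936e-06 m

The intermediates appear rounded; every step maintains full precision. Rounded once at the end to four significant figures.
Convert: Sliding speed v = 19.87 mm/s = 0.01987 m/s. Sliding distance L = v·t = 0.01987 m/s × 443.6 s = 8.814 m.
Convert: Hardness H = 1.322 GPa = 1.322e+09 Pa.
Convert: Pad sides 12.24 mm × 5.309 mm = 0.01224 m × 0.005309 m. Contact area A = 0.01224 m × 0.005309 m = 6.498e-05 m².
Collected in SI base units: W = 26.79 N, H = 1.322e+09 Pa, K = 1.068e-03.
Volume removed: V = K·W·L/H = 1.068e-03 · 26.79 · 8.814 / 1.322e+09 = 1.908e-10 m³.
Depth h = V/A = 1.908e-10 / 6.498e-05 = 2.936e-06 m.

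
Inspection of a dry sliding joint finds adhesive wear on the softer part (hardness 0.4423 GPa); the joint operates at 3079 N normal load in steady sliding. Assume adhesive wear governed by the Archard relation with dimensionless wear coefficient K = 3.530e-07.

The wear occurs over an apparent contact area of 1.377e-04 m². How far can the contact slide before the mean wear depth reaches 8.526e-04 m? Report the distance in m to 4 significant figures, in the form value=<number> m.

value=4.778e+04 m

Displayed values are rounded; each operation keeps full float precision; rounded just once, at 4 significant digits.
Hardness H = 0.4423 GPa = 4.423e+08 Pa.
In SI base units, W = 3079 N, H = 4.423e+08 Pa, K = 3.530e-07.
Wearable volume V_lim = h_lim·A = 8.526e-04 · 1.377e-04 = 1.174e-07 m³.
Inverting, life L = V_lim·H/(K·W) = 1.174e-07 · 4.423e+08 / (3.530e-07 · 3079) = 4.778e+04 m.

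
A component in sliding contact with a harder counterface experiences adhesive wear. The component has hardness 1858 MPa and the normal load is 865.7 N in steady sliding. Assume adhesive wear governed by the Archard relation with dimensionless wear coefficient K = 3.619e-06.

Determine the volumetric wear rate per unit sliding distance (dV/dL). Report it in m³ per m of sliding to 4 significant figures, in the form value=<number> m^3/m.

All arithmetic runs at full float precision — the intermediates are shown rounded — one last rounding, at 4 significant figures.
Hardness H = 1858 MPa = 1.858e+09 Pa.
In SI base units, W = 865.7 N, H = 1.858e+09 Pa, K = 3.619e-06.
The wear rate dV/dL = K·W/H (no L dependence): 3.619e-06 · 865.7 / 1.858e+09 = 1.686e-12 m³/m.

value=1.686e-12 m^3/m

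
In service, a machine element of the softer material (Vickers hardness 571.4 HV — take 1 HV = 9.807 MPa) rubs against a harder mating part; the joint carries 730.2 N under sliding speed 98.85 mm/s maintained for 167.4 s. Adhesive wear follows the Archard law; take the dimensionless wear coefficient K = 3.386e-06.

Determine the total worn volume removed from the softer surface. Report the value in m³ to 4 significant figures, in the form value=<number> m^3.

value=7.301e-12 m^3

Each operation maintains exact precision, and the intermediates appear rounded — one last rounding, at 4 significant digits.
Sliding speed v = 98.85 mm/s = 0.09885 m/s. Path length L = v·t = 0.09885 m/s × 167.4 s = 16.55 m.
Hardness H = 571.4 HV × 9.807 MPa/HV = 5604 MPa = 5.604e+09 Pa.
SI base units throughout: W = 730.2 N, H = 5.604e+09 Pa, K = 3.386e-06.
Archard volume V = K·W·L/H = 3.386e-06 · 730.2 · 16.55 / 5.604e+09 = 7.301e-12 m³.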